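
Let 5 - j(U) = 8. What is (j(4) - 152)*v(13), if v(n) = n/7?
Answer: -2015/7 ≈ -287.86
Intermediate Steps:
v(n) = n/7 (v(n) = n*(⅐) = n/7)
j(U) = -3 (j(U) = 5 - 1*8 = 5 - 8 = -3)
(j(4) - 152)*v(13) = (-3 - 152)*((⅐)*13) = -155*13/7 = -2015/7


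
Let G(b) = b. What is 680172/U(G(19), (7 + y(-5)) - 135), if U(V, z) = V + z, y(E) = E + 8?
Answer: -340086/53 ≈ -6416.7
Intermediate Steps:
y(E) = 8 + E
680172/U(G(19), (7 + y(-5)) - 135) = 680172/(19 + ((7 + (8 - 5)) - 135)) = 680172/(19 + ((7 + 3) - 135)) = 680172/(19 + (10 - 135)) = 680172/(19 - 125) = 680172/(-106) = 680172*(-1/106) = -340086/53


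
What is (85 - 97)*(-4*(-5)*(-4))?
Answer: 960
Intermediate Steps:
(85 - 97)*(-4*(-5)*(-4)) = -240*(-4) = -12*(-80) = 960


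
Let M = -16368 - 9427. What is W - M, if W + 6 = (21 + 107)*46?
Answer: 31677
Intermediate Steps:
M = -25795
W = 5882 (W = -6 + (21 + 107)*46 = -6 + 128*46 = -6 + 5888 = 5882)
W - M = 5882 - 1*(-25795) = 5882 + 25795 = 31677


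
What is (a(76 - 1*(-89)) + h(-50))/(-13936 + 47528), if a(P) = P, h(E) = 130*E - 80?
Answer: -6415/33592 ≈ -0.19097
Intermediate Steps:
h(E) = -80 + 130*E
(a(76 - 1*(-89)) + h(-50))/(-13936 + 47528) = ((76 - 1*(-89)) + (-80 + 130*(-50)))/(-13936 + 47528) = ((76 + 89) + (-80 - 6500))/33592 = (165 - 6580)*(1/33592) = -6415*1/33592 = -6415/33592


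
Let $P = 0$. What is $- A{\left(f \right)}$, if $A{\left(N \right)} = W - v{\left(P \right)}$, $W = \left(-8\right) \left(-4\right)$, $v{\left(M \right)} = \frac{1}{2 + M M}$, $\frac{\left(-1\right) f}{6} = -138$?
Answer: $- \frac{63}{2} \approx -31.5$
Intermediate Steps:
$f = 828$ ($f = \left(-6\right) \left(-138\right) = 828$)
$v{\left(M \right)} = \frac{1}{2 + M^{2}}$
$W = 32$
$A{\left(N \right)} = \frac{63}{2}$ ($A{\left(N \right)} = 32 - \frac{1}{2 + 0^{2}} = 32 - \frac{1}{2 + 0} = 32 - \frac{1}{2} = \frac{63}{2}$)
$- A{\left(f \right)} = \left(-1\right) \frac{63}{2} = - \frac{63}{2}$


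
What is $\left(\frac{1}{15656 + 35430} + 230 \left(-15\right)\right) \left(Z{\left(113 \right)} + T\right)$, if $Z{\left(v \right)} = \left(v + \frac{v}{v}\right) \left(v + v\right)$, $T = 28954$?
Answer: $- \frac{4821933437941}{25543} \approx -1.8878 \cdot 10^{8}$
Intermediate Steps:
$Z{\left(v \right)} = 2 v \left(1 + v\right)$ ($Z{\left(v \right)} = \left(v + 1\right) 2 v = \left(1 + v\right) 2 v = 2 v \left(1 + v\right)$)
$\left(\frac{1}{15656 + 35430} + 230 \left(-15\right)\right) \left(Z{\left(113 \right)} + T\right) = \left(\frac{1}{15656 + 35430} + 230 \left(-15\right)\right) \left(2 \cdot 113 \left(1 + 113\right) + 28954\right) = \left(\frac{1}{51086} - 3450\right) \left(2 \cdot 113 \cdot 114 + 28954\right) = \left(\frac{1}{51086} - 3450\right) \left(25764 + 28954\right) = \left(- \frac{176246699}{51086}\right) 54718 = - \frac{4821933437941}{25543}$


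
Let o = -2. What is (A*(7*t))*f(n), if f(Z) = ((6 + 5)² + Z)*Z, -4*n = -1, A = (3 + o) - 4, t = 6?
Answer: -30555/8 ≈ -3819.4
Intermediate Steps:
A = -3 (A = (3 - 2) - 4 = 1 - 4 = -3)
n = ¼ (n = -¼*(-1) = ¼ ≈ 0.25000)
f(Z) = Z*(121 + Z) (f(Z) = (11² + Z)*Z = (121 + Z)*Z = Z*(121 + Z))
(A*(7*t))*f(n) = (-21*6)*((121 + ¼)/4) = (-3*42)*((¼)*(485/4)) = -126*485/16 = -30555/8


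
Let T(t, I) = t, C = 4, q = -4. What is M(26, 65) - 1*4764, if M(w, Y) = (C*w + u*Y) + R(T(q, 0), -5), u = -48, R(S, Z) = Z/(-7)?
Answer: -54455/7 ≈ -7779.3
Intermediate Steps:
R(S, Z) = -Z/7 (R(S, Z) = Z*(-⅐) = -Z/7)
M(w, Y) = 5/7 - 48*Y + 4*w (M(w, Y) = (4*w - 48*Y) - ⅐*(-5) = (-48*Y + 4*w) + 5/7 = 5/7 - 48*Y + 4*w)
M(26, 65) - 1*4764 = (5/7 - 48*65 + 4*26) - 1*4764 = (5/7 - 3120 + 104) - 4764 = -21107/7 - 4764 = -54455/7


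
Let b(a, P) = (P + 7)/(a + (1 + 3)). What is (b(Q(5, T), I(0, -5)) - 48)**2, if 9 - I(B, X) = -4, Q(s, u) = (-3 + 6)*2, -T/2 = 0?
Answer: 2116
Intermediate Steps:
T = 0 (T = -2*0 = 0)
Q(s, u) = 6 (Q(s, u) = 3*2 = 6)
I(B, X) = 13 (I(B, X) = 9 - 1*(-4) = 9 + 4 = 13)
b(a, P) = (7 + P)/(4 + a) (b(a, P) = (7 + P)/(a + 4) = (7 + P)/(4 + a))
(b(Q(5, T), I(0, -5)) - 48)**2 = ((7 + 13)/(4 + 6) - 48)**2 = (20/10 - 48)**2 = ((1/10)*20 - 48)**2 = (2 - 48)**2 = (-46)**2 = 2116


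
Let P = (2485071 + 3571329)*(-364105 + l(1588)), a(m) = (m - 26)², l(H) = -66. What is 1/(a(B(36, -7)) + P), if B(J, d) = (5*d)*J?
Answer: -1/2205563590604 ≈ -4.5340e-13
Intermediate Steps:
B(J, d) = 5*J*d
a(m) = (-26 + m)²
P = -2205565244400 (P = (2485071 + 3571329)*(-364105 - 66) = 6056400*(-364171) = -2205565244400)
1/(a(B(36, -7)) + P) = 1/((-26 + 5*36*(-7))² - 2205565244400) = 1/((-26 - 1260)² - 2205565244400) = 1/((-1286)² - 2205565244400) = 1/(1653796 - 2205565244400) = 1/(-2205563590604) = -1/2205563590604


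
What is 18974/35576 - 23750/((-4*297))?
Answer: 108433889/5283036 ≈ 20.525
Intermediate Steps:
18974/35576 - 23750/((-4*297)) = 18974*(1/35576) - 23750/(-1188) = 9487/17788 - 23750*(-1/1188) = 9487/17788 + 11875/594 = 108433889/5283036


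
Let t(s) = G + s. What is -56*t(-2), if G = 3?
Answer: -56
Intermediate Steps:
t(s) = 3 + s
-56*t(-2) = -56*(3 - 2) = -56*1 = -56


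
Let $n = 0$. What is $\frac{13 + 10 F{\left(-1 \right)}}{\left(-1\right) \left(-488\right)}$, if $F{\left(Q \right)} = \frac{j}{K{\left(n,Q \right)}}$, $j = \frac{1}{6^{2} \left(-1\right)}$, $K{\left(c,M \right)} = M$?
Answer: $\frac{239}{8784} \approx 0.027209$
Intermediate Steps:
$j = - \frac{1}{36}$ ($j = \frac{1}{36 \left(-1\right)} = \frac{1}{-36} = - \frac{1}{36} \approx -0.027778$)
$F{\left(Q \right)} = - \frac{1}{36 Q}$
$\frac{13 + 10 F{\left(-1 \right)}}{\left(-1\right) \left(-488\right)} = \frac{13 + 10 \left(- \frac{1}{36 \left(-1\right)}\right)}{\left(-1\right) \left(-488\right)} = \frac{13 + 10 \left(\left(- \frac{1}{36}\right) \left(-1\right)\right)}{488} = \left(13 + 10 \cdot \frac{1}{36}\right) \frac{1}{488} = \left(13 + \frac{5}{18}\right) \frac{1}{488} = \frac{239}{18} \cdot \frac{1}{488} = \frac{239}{8784}$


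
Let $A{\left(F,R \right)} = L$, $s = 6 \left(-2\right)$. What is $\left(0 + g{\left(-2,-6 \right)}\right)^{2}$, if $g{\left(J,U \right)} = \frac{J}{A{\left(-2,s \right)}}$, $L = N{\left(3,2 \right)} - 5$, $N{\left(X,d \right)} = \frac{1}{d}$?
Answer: $\frac{16}{81} \approx 0.19753$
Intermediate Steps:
$s = -12$
$L = - \frac{9}{2}$ ($L = \frac{1}{2} - 5 = - \frac{9}{2} \approx -4.5$)
$A{\left(F,R \right)} = - \frac{9}{2}$
$g{\left(J,U \right)} = - \frac{2 J}{9}$ ($g{\left(J,U \right)} = \frac{J}{- \frac{9}{2}} = J \left(- \frac{2}{9}\right) = - \frac{2 J}{9}$)
$\left(0 + g{\left(-2,-6 \right)}\right)^{2} = \left(0 - - \frac{4}{9}\right)^{2} = \left(0 + \frac{4}{9}\right)^{2} = \left(\frac{4}{9}\right)^{2} = \frac{16}{81}$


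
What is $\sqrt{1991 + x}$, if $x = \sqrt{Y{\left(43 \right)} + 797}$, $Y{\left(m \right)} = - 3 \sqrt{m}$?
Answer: $\sqrt{1991 + \sqrt{797 - 3 \sqrt{43}}} \approx 44.932$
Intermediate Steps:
$x = \sqrt{797 - 3 \sqrt{43}}$ ($x = \sqrt{- 3 \sqrt{43} + 797} = \sqrt{797 - 3 \sqrt{43}} \approx 27.881$)
$\sqrt{1991 + x} = \sqrt{1991 + \sqrt{797 - 3 \sqrt{43}}}$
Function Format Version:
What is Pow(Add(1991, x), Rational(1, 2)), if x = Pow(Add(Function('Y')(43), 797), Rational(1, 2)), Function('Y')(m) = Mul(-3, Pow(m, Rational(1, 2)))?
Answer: Pow(Add(1991, Pow(Add(797, Mul(-3, Pow(43, Rational(1, 2)))), Rational(1, 2))), Rational(1, 2)) ≈ 44.932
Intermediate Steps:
x = Pow(Add(797, Mul(-3, Pow(43, Rational(1, 2)))), Rational(1, 2)) (x = Pow(Add(Mul(-3, Pow(43, Rational(1, 2))), 797), Rational(1, 2)) = Pow(Add(797, Mul(-3, Pow(43, Rational(1, 2)))), Rational(1, 2)) ≈ 27.881)
Pow(Add(1991, x), Rational(1, 2)) = Pow(Add(1991, Pow(Add(797, Mul(-3, Pow(43, Rational(1, 2)))), Rational(1, 2))), Rational(1, 2))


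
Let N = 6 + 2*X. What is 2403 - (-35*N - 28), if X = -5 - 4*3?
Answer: 1451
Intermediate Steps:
X = -17 (X = -5 - 12 = -17)
N = -28 (N = 6 + 2*(-17) = 6 - 34 = -28)
2403 - (-35*N - 28) = 2403 - (-35*(-28) - 28) = 2403 - (980 - 28) = 2403 - 1*952 = 2403 - 952 = 1451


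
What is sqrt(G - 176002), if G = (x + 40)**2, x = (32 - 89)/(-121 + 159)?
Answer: I*sqrt(698079)/2 ≈ 417.76*I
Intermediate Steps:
x = -3/2 (x = -57/38 = -57*1/38 = -3/2 ≈ -1.5000)
G = 5929/4 (G = (-3/2 + 40)**2 = (77/2)**2 = 5929/4 ≈ 1482.3)
sqrt(G - 176002) = sqrt(5929/4 - 176002) = sqrt(-698079/4) = I*sqrt(698079)/2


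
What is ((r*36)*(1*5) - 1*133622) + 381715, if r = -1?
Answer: 247913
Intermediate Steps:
((r*36)*(1*5) - 1*133622) + 381715 = ((-1*36)*(1*5) - 1*133622) + 381715 = (-36*5 - 133622) + 381715 = (-180 - 133622) + 381715 = -133802 + 381715 = 247913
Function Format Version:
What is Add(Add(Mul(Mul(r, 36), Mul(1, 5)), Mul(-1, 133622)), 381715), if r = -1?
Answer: 247913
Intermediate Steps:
Add(Add(Mul(Mul(r, 36), Mul(1, 5)), Mul(-1, 133622)), 381715) = Add(Add(Mul(Mul(-1, 36), Mul(1, 5)), Mul(-1, 133622)), 381715) = Add(Add(Mul(-36, 5), -133622), 381715) = Add(Add(-180, -133622), 381715) = Add(-133802, 381715) = 247913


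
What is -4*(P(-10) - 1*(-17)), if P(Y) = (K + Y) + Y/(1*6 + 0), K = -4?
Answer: -16/3 ≈ -5.3333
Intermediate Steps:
P(Y) = -4 + 7*Y/6 (P(Y) = (-4 + Y) + Y/(1*6 + 0) = (-4 + Y) + Y/(6 + 0) = (-4 + Y) + Y/6 = -4 + 7*Y/6)
-4*(P(-10) - 1*(-17)) = -4*((-4 + (7/6)*(-10)) - 1*(-17)) = -4*((-4 - 35/3) + 17) = -4*(-47/3 + 17) = -4*4/3 = -16/3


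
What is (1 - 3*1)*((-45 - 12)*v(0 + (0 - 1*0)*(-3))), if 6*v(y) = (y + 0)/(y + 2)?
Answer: 0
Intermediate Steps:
v(y) = y/(6*(2 + y)) (v(y) = ((y + 0)/(y + 2))/6 = (y/(2 + y))/6 = y/(6*(2 + y)))
(1 - 3*1)*((-45 - 12)*v(0 + (0 - 1*0)*(-3))) = (1 - 3*1)*((-45 - 12)*((0 + (0 - 1*0)*(-3))/(6*(2 + (0 + (0 - 1*0)*(-3)))))) = (1 - 3)*(-19*(0 + (0 + 0)*(-3))/(2*(2 + (0 + (0 + 0)*(-3))))) = -(-114)*(0 + 0*(-3))/(6*(2 + (0 + 0*(-3)))) = -(-114)*(0 + 0)/(6*(2 + (0 + 0))) = -(-114)*(⅙)*0/(2 + 0) = -(-114)*(⅙)*0/2 = -(-114)*(⅙)*0*(½) = -(-114)*0 = -2*0 = 0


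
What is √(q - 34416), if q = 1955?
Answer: I*√32461 ≈ 180.17*I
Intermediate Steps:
√(q - 34416) = √(1955 - 34416) = √(-32461) = I*√32461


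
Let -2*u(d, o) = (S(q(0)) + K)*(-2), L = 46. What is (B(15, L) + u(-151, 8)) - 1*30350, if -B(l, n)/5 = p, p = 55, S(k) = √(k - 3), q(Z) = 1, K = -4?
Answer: -30629 + I*√2 ≈ -30629.0 + 1.4142*I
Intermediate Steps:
S(k) = √(-3 + k)
B(l, n) = -275 (B(l, n) = -5*55 = -275)
u(d, o) = -4 + I*√2 (u(d, o) = -(√(-3 + 1) - 4)*(-2)/2 = -(√(-2) - 4)*(-2)/2 = -(I*√2 - 4)*(-2)/2 = -(-4 + I*√2)*(-2)/2 = -(8 - 2*I*√2)/2 = -4 + I*√2)
(B(15, L) + u(-151, 8)) - 1*30350 = (-275 + (-4 + I*√2)) - 1*30350 = (-279 + I*√2) - 30350 = -30629 + I*√2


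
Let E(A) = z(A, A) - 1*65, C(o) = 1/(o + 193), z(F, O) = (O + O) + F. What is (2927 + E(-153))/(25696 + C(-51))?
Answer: 341226/3648833 ≈ 0.093516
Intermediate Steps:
z(F, O) = F + 2*O (z(F, O) = 2*O + F = F + 2*O)
C(o) = 1/(193 + o)
E(A) = -65 + 3*A (E(A) = (A + 2*A) - 1*65 = 3*A - 65 = -65 + 3*A)
(2927 + E(-153))/(25696 + C(-51)) = (2927 + (-65 + 3*(-153)))/(25696 + 1/(193 - 51)) = (2927 + (-65 - 459))/(25696 + 1/142) = (2927 - 524)/(25696 + 1/142) = 2403/(3648833/142) = 2403*(142/3648833) = 341226/3648833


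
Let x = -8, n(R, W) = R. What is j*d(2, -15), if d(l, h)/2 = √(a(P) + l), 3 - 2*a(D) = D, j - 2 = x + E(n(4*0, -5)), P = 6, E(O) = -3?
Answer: -9*√2 ≈ -12.728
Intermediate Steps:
j = -9 (j = 2 + (-8 - 3) = 2 - 11 = -9)
a(D) = 3/2 - D/2
d(l, h) = 2*√(-3/2 + l) (d(l, h) = 2*√((3/2 - ½*6) + l) = 2*√((3/2 - 3) + l) = 2*√(-3/2 + l))
j*d(2, -15) = -9*√(-6 + 4*2) = -9*√(-6 + 8) = -9*√2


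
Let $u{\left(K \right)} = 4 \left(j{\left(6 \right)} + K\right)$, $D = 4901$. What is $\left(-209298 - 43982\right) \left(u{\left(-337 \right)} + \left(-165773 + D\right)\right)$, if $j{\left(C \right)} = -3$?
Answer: $41090120960$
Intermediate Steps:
$u{\left(K \right)} = -12 + 4 K$ ($u{\left(K \right)} = 4 \left(-3 + K\right) = -12 + 4 K$)
$\left(-209298 - 43982\right) \left(u{\left(-337 \right)} + \left(-165773 + D\right)\right) = \left(-209298 - 43982\right) \left(\left(-12 + 4 \left(-337\right)\right) + \left(-165773 + 4901\right)\right) = - 253280 \left(\left(-12 - 1348\right) - 160872\right) = - 253280 \left(-1360 - 160872\right) = \left(-253280\right) \left(-162232\right) = 41090120960$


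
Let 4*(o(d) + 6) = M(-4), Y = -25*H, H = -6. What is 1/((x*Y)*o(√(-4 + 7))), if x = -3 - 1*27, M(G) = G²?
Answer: 1/9000 ≈ 0.00011111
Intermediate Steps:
Y = 150 (Y = -25*(-6) = 150)
o(d) = -2 (o(d) = -6 + (¼)*(-4)² = -6 + (¼)*16 = -6 + 4 = -2)
x = -30 (x = -3 - 27 = -30)
1/((x*Y)*o(√(-4 + 7))) = 1/(-30*150*(-2)) = 1/(-4500*(-2)) = 1/9000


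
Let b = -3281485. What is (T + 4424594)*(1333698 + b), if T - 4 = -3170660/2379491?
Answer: -20506862399237055946/2379491 ≈ -8.6182e+12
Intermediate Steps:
T = 6347304/2379491 (T = 4 - 3170660/2379491 = 6347304/2379491 ≈ 2.6675)
(T + 4424594)*(1333698 + b) = (6347304/2379491 + 4424594)*(1333698 - 3281485) = (10528287948958/2379491)*(-1947787) = -20506862399237055946/2379491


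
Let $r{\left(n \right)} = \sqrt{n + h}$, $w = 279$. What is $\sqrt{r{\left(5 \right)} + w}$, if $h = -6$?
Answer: $\sqrt{279 + i} \approx 16.703 + 0.0299 i$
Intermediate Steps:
$r{\left(n \right)} = \sqrt{-6 + n}$ ($r{\left(n \right)} = \sqrt{n - 6} = \sqrt{-6 + n}$)
$\sqrt{r{\left(5 \right)} + w} = \sqrt{\sqrt{-6 + 5} + 279} = \sqrt{\sqrt{-1} + 279} = \sqrt{i + 279} = \sqrt{279 + i}$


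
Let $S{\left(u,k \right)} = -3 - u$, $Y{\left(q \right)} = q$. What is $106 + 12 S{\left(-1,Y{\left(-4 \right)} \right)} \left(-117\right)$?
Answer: $2914$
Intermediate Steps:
$106 + 12 S{\left(-1,Y{\left(-4 \right)} \right)} \left(-117\right) = 106 + 12 \left(-3 - -1\right) \left(-117\right) = 106 + 12 \left(-3 + 1\right) \left(-117\right) = 106 + 12 \left(-2\right) \left(-117\right) = 106 - -2808 = 106 + 2808 = 2914$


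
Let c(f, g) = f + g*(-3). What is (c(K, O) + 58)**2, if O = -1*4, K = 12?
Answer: 6724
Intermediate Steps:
O = -4
c(f, g) = f - 3*g
(c(K, O) + 58)**2 = ((12 - 3*(-4)) + 58)**2 = ((12 + 12) + 58)**2 = (24 + 58)**2 = 82**2 = 6724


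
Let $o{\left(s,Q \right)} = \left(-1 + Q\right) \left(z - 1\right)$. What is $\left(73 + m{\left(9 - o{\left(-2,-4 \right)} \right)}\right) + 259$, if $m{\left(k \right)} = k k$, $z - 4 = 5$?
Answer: $2733$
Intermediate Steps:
$z = 9$ ($z = 4 + 5 = 9$)
$o{\left(s,Q \right)} = -8 + 8 Q$ ($o{\left(s,Q \right)} = \left(-1 + Q\right) \left(9 - 1\right) = \left(-1 + Q\right) 8 = -8 + 8 Q$)
$m{\left(k \right)} = k^{2}$
$\left(73 + m{\left(9 - o{\left(-2,-4 \right)} \right)}\right) + 259 = \left(73 + \left(9 - \left(-8 + 8 \left(-4\right)\right)\right)^{2}\right) + 259 = \left(73 + \left(9 - \left(-8 - 32\right)\right)^{2}\right) + 259 = \left(73 + \left(9 - -40\right)^{2}\right) + 259 = \left(73 + \left(9 + 40\right)^{2}\right) + 259 = \left(73 + 49^{2}\right) + 259 = \left(73 + 2401\right) + 259 = 2474 + 259 = 2733$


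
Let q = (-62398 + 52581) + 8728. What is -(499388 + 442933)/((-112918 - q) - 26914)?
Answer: 942321/138743 ≈ 6.7918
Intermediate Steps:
q = -1089 (q = -9817 + 8728 = -1089)
-(499388 + 442933)/((-112918 - q) - 26914) = -(499388 + 442933)/((-112918 - 1*(-1089)) - 26914) = -942321/((-112918 + 1089) - 26914) = -942321/(-111829 - 26914) = -942321/(-138743) = -942321*(-1)/138743 = -1*(-942321/138743) = 942321/138743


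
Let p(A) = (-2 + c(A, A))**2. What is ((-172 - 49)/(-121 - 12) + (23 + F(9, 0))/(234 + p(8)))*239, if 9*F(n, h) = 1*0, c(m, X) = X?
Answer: 14992231/35910 ≈ 417.49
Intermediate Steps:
F(n, h) = 0 (F(n, h) = (1*0)/9 = (1/9)*0 = 0)
p(A) = (-2 + A)**2
((-172 - 49)/(-121 - 12) + (23 + F(9, 0))/(234 + p(8)))*239 = ((-172 - 49)/(-121 - 12) + (23 + 0)/(234 + (-2 + 8)**2))*239 = (-221/(-133) + 23/(234 + 6**2))*239 = (-221*(-1/133) + 23/(234 + 36))*239 = (221/133 + 23/270)*239 = (62729/35910)*239 = 14992231/35910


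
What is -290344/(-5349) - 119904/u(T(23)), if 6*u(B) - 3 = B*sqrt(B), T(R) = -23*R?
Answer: 21484895085992/395922009201 - 4376615904*I/74017949 ≈ 54.266 - 59.129*I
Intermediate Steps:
u(B) = 1/2 + B**(3/2)/6 (u(B) = 1/2 + (B*sqrt(B))/6 = 1/2 + B**(3/2)/6)
-290344/(-5349) - 119904/u(T(23)) = -290344/(-5349) - 119904/(1/2 + (-23*23)**(3/2)/6) = -290344*(-1/5349) - 119904/(1/2 + (-529)**(3/2)/6) = 290344/5349 - 119904/(1/2 + (-12167*I)/6) = 290344/5349 - 119904*18*(1/2 + 12167*I/6)/74017949 = 290344/5349 - 2158272*(1/2 + 12167*I/6)/74017949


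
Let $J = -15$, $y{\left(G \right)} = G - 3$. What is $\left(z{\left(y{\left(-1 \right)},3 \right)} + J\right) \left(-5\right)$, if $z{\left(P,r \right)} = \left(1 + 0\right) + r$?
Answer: $55$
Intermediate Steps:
$y{\left(G \right)} = -3 + G$
$z{\left(P,r \right)} = 1 + r$
$\left(z{\left(y{\left(-1 \right)},3 \right)} + J\right) \left(-5\right) = \left(\left(1 + 3\right) - 15\right) \left(-5\right) = \left(4 - 15\right) \left(-5\right) = \left(-11\right) \left(-5\right) = 55$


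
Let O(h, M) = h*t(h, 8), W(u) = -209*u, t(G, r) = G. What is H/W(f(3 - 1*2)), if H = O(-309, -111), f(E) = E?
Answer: -95481/209 ≈ -456.85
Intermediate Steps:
O(h, M) = h² (O(h, M) = h*h = h²)
H = 95481 (H = (-309)² = 95481)
H/W(f(3 - 1*2)) = 95481/((-209*(3 - 1*2))) = 95481/((-209*(3 - 2))) = 95481/((-209*1)) = 95481/(-209) = 95481*(-1/209) = -95481/209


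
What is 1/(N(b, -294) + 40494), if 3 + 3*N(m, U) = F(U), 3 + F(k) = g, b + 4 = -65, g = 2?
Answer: 3/121478 ≈ 2.4696e-5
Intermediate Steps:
b = -69 (b = -4 - 65 = -69)
F(k) = -1 (F(k) = -3 + 2 = -1)
N(m, U) = -4/3 (N(m, U) = -1 + (⅓)*(-1) = -1 - ⅓ = -4/3)
1/(N(b, -294) + 40494) = 1/(-4/3 + 40494) = 1/(121478/3) = 3/121478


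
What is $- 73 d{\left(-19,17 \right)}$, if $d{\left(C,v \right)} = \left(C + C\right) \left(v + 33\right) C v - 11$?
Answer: $-44799297$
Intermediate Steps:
$d{\left(C,v \right)} = -11 + 2 v C^{2} \left(33 + v\right)$ ($d{\left(C,v \right)} = 2 C \left(33 + v\right) C v - 11 = 2 C^{2} \left(33 + v\right) v - 11 = 2 v C^{2} \left(33 + v\right) - 11 = -11 + 2 v C^{2} \left(33 + v\right)$)
$- 73 d{\left(-19,17 \right)} = - 73 \left(-11 + 2 \left(-19\right)^{2} \cdot 17^{2} + 66 \cdot 17 \left(-19\right)^{2}\right) = - 73 \left(-11 + 2 \cdot 361 \cdot 289 + 66 \cdot 17 \cdot 361\right) = - 73 \left(-11 + 208658 + 405042\right) = \left(-73\right) 613689 = -44799297$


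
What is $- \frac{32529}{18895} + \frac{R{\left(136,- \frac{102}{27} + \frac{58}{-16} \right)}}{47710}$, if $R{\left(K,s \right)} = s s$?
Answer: $- \frac{123692084137}{71896533120} \approx -1.7204$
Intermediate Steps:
$R{\left(K,s \right)} = s^{2}$
$- \frac{32529}{18895} + \frac{R{\left(136,- \frac{102}{27} + \frac{58}{-16} \right)}}{47710} = - \frac{32529}{18895} + \frac{\left(- \frac{102}{27} + \frac{58}{-16}\right)^{2}}{47710} = \left(-32529\right) \frac{1}{18895} + \left(\left(-102\right) \frac{1}{27} + 58 \left(- \frac{1}{16}\right)\right)^{2} \cdot \frac{1}{47710} = - \frac{32529}{18895} + \left(- \frac{34}{9} - \frac{29}{8}\right)^{2} \cdot \frac{1}{47710} = - \frac{32529}{18895} + \left(- \frac{533}{72}\right)^{2} \cdot \frac{1}{47710} = - \frac{32529}{18895} + \frac{284089}{5184} \cdot \frac{1}{47710} = - \frac{32529}{18895} + \frac{21853}{19025280} = - \frac{123692084137}{71896533120}$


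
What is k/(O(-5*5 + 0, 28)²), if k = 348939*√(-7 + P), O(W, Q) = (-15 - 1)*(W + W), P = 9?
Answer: 348939*√2/640000 ≈ 0.77105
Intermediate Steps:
O(W, Q) = -32*W
k = 348939*√2 (k = 348939*√(-7 + 9) = 348939*√2 ≈ 4.9347e+5)
k/(O(-5*5 + 0, 28)²) = (348939*√2)/((-32*(-5*5 + 0))²) = (348939*√2)/((-32*(-25 + 0))²) = (348939*√2)/((-32*(-25))²) = (348939*√2)/(800²) = (348939*√2)/640000 = (348939*√2)*(1/640000) = 348939*√2/640000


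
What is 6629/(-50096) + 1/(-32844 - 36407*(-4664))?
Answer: -267634818195/2022542489968 ≈ -0.13233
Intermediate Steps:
6629/(-50096) + 1/(-32844 - 36407*(-4664)) = 6629*(-1/50096) - 1/4664/(-69251) = -6629/50096 - 1/69251*(-1/4664) = -6629/50096 + 1/322986664 = -267634818195/2022542489968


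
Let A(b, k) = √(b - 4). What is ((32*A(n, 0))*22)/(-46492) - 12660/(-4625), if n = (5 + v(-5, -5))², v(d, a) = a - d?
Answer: 2532/925 - 176*√21/11623 ≈ 2.6679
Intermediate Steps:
n = 25 (n = (5 + (-5 - 1*(-5)))² = (5 + (-5 + 5))² = (5 + 0)² = 5² = 25)
A(b, k) = √(-4 + b)
((32*A(n, 0))*22)/(-46492) - 12660/(-4625) = ((32*√(-4 + 25))*22)/(-46492) - 12660/(-4625) = ((32*√21)*22)*(-1/46492) - 12660*(-1/4625) = (704*√21)*(-1/46492) + 2532/925 = -176*√21/11623 + 2532/925 = 2532/925 - 176*√21/11623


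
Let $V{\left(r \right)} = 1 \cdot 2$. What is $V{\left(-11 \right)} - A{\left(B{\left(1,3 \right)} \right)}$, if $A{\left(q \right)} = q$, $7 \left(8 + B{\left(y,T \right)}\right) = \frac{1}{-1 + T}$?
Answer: $\frac{139}{14} \approx 9.9286$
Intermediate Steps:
$B{\left(y,T \right)} = -8 + \frac{1}{7 \left(-1 + T\right)}$
$V{\left(r \right)} = 2$
$V{\left(-11 \right)} - A{\left(B{\left(1,3 \right)} \right)} = 2 - \frac{57 - 168}{7 \left(-1 + 3\right)} = 2 - \frac{57 - 168}{7 \cdot 2} = 2 - \frac{1}{7} \cdot \frac{1}{2} \left(-111\right) = 2 - - \frac{111}{14} = 2 + \frac{111}{14} = \frac{139}{14}$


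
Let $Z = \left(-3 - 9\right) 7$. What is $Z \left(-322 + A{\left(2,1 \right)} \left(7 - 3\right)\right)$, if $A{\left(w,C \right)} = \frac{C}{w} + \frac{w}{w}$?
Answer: $26544$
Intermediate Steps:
$Z = -84$ ($Z = \left(-12\right) 7 = -84$)
$A{\left(w,C \right)} = 1 + \frac{C}{w}$ ($A{\left(w,C \right)} = \frac{C}{w} + 1 = 1 + \frac{C}{w}$)
$Z \left(-322 + A{\left(2,1 \right)} \left(7 - 3\right)\right) = - 84 \left(-322 + \frac{1 + 2}{2} \left(7 - 3\right)\right) = - 84 \left(-322 + \frac{1}{2} \cdot 3 \cdot 4\right) = - 84 \left(-322 + \frac{3}{2} \cdot 4\right) = - 84 \left(-322 + 6\right) = \left(-84\right) \left(-316\right) = 26544$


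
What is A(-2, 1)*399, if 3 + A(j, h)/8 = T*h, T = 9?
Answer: 19152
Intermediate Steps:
A(j, h) = -24 + 72*h (A(j, h) = -24 + 8*(9*h) = -24 + 72*h)
A(-2, 1)*399 = (-24 + 72*1)*399 = (-24 + 72)*399 = 48*399 = 19152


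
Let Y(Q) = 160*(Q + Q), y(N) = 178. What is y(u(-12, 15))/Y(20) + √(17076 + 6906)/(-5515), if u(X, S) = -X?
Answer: 89/3200 - √23982/5515 ≈ -0.00026751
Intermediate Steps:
Y(Q) = 320*Q (Y(Q) = 160*(2*Q) = 320*Q)
y(u(-12, 15))/Y(20) + √(17076 + 6906)/(-5515) = 178/((320*20)) + √(17076 + 6906)/(-5515) = 178/6400 + √23982*(-1/5515) = 178*(1/6400) - √23982/5515 = 89/3200 - √23982/5515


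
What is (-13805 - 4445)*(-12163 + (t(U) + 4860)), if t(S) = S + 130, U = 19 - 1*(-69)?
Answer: 129301250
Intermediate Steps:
U = 88 (U = 19 + 69 = 88)
t(S) = 130 + S
(-13805 - 4445)*(-12163 + (t(U) + 4860)) = (-13805 - 4445)*(-12163 + ((130 + 88) + 4860)) = -18250*(-12163 + (218 + 4860)) = -18250*(-12163 + 5078) = -18250*(-7085) = 129301250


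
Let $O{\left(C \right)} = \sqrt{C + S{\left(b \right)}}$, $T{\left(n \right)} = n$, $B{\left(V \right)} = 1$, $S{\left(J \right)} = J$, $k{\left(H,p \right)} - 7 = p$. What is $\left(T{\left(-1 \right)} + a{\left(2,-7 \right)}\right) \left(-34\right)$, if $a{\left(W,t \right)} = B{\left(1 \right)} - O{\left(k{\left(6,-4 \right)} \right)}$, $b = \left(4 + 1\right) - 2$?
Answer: $34 \sqrt{6} \approx 83.283$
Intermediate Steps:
$b = 3$ ($b = 5 - 2 = 3$)
$k{\left(H,p \right)} = 7 + p$
$O{\left(C \right)} = \sqrt{3 + C}$ ($O{\left(C \right)} = \sqrt{C + 3} = \sqrt{3 + C}$)
$a{\left(W,t \right)} = 1 - \sqrt{6}$ ($a{\left(W,t \right)} = 1 - \sqrt{3 + \left(7 - 4\right)} = 1 - \sqrt{3 + 3} = 1 - \sqrt{6}$)
$\left(T{\left(-1 \right)} + a{\left(2,-7 \right)}\right) \left(-34\right) = \left(-1 + \left(1 - \sqrt{6}\right)\right) \left(-34\right) = - \sqrt{6} \left(-34\right) = 34 \sqrt{6}$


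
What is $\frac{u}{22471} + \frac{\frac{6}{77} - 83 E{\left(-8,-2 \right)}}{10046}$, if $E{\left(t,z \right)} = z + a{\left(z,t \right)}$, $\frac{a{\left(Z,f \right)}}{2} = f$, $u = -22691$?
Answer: $- \frac{7483643899}{8691131141} \approx -0.86107$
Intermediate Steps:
$a{\left(Z,f \right)} = 2 f$
$E{\left(t,z \right)} = z + 2 t$
$\frac{u}{22471} + \frac{\frac{6}{77} - 83 E{\left(-8,-2 \right)}}{10046} = - \frac{22691}{22471} + \frac{\frac{6}{77} - 83 \left(-2 + 2 \left(-8\right)\right)}{10046} = \left(-22691\right) \frac{1}{22471} + \left(6 \cdot \frac{1}{77} - 83 \left(-2 - 16\right)\right) \frac{1}{10046} = - \frac{22691}{22471} + \left(\frac{6}{77} - -1494\right) \frac{1}{10046} = - \frac{22691}{22471} + \left(\frac{6}{77} + 1494\right) \frac{1}{10046} = - \frac{22691}{22471} + \frac{115044}{77} \cdot \frac{1}{10046} = - \frac{22691}{22471} + \frac{57522}{386771} = - \frac{7483643899}{8691131141}$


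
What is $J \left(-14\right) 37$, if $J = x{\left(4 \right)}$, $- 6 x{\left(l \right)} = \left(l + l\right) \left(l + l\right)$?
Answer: $\frac{16576}{3} \approx 5525.3$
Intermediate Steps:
$x{\left(l \right)} = - \frac{2 l^{2}}{3}$ ($x{\left(l \right)} = - \frac{\left(l + l\right) \left(l + l\right)}{6} = - \frac{2 l 2 l}{6} = - \frac{4 l^{2}}{6} = - \frac{2 l^{2}}{3}$)
$J = - \frac{32}{3}$ ($J = - \frac{2 \cdot 4^{2}}{3} = \left(- \frac{2}{3}\right) 16 = - \frac{32}{3} \approx -10.667$)
$J \left(-14\right) 37 = \left(- \frac{32}{3}\right) \left(-14\right) 37 = \frac{448}{3} \cdot 37 = \frac{16576}{3}$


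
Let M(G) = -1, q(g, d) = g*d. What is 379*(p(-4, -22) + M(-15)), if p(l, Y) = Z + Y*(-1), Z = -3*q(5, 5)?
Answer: -20466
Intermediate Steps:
q(g, d) = d*g
Z = -75 (Z = -15*5 = -3*25 = -75)
p(l, Y) = -75 - Y (p(l, Y) = -75 + Y*(-1) = -75 - Y)
379*(p(-4, -22) + M(-15)) = 379*((-75 - 1*(-22)) - 1) = 379*((-75 + 22) - 1) = 379*(-53 - 1) = 379*(-54) = -20466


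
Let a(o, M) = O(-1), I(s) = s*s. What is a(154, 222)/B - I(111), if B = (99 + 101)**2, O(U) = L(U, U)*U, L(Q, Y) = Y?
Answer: -492839999/40000 ≈ -12321.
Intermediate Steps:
I(s) = s**2
O(U) = U**2 (O(U) = U*U = U**2)
a(o, M) = 1 (a(o, M) = (-1)**2 = 1)
B = 40000 (B = 200**2 = 40000)
a(154, 222)/B - I(111) = 1/40000 - 1*111**2 = 1*(1/40000) - 1*12321 = 1/40000 - 12321 = -492839999/40000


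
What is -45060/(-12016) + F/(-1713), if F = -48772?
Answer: 220783/6852 ≈ 32.222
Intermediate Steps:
-45060/(-12016) + F/(-1713) = -45060/(-12016) - 48772/(-1713) = -45060*(-1/12016) - 48772*(-1/1713) = 15/4 + 48772/1713 = 220783/6852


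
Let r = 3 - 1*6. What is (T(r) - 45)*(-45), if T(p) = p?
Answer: 2160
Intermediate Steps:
r = -3 (r = 3 - 6 = -3)
(T(r) - 45)*(-45) = (-3 - 45)*(-45) = -48*(-45) = 2160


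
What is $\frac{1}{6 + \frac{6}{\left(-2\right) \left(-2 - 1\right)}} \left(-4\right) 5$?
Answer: $- \frac{20}{7} \approx -2.8571$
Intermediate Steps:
$\frac{1}{6 + \frac{6}{\left(-2\right) \left(-2 - 1\right)}} \left(-4\right) 5 = \frac{1}{6 + \frac{6}{\left(-2\right) \left(-3\right)}} \left(-4\right) 5 = \frac{1}{6 + \frac{6}{6}} \left(-4\right) 5 = \frac{1}{6 + 6 \cdot \frac{1}{6}} \left(-4\right) 5 = \frac{1}{6 + 1} \left(-4\right) 5 = \frac{1}{7} \left(-4\right) 5 = \left(- \frac{4}{7}\right) 5 = - \frac{20}{7}$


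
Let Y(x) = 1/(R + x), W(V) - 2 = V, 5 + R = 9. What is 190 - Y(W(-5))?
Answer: 189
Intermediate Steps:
R = 4 (R = -5 + 9 = 4)
W(V) = 2 + V
Y(x) = 1/(4 + x)
190 - Y(W(-5)) = 190 - 1/(4 + (2 - 5)) = 190 - 1/(4 - 3) = 190 - 1/1 = 190 - 1*1 = 190 - 1 = 189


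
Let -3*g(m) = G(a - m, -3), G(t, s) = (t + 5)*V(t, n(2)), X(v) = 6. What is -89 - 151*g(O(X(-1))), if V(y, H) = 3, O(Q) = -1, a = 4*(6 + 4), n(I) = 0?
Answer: 6857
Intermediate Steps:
a = 40 (a = 4*10 = 40)
G(t, s) = 15 + 3*t (G(t, s) = (t + 5)*3 = (5 + t)*3 = 15 + 3*t)
g(m) = -45 + m (g(m) = -(15 + 3*(40 - m))/3 = -(15 + (120 - 3*m))/3 = -(135 - 3*m)/3 = -45 + m)
-89 - 151*g(O(X(-1))) = -89 - 151*(-45 - 1) = -89 - 151*(-46) = -89 + 6946 = 6857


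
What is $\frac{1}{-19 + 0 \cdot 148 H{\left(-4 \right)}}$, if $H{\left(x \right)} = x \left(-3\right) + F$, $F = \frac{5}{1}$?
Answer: $- \frac{1}{19} \approx -0.052632$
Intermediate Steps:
$F = 5$ ($F = 5 \cdot 1 = 5$)
$H{\left(x \right)} = 5 - 3 x$ ($H{\left(x \right)} = x \left(-3\right) + 5 = - 3 x + 5 = 5 - 3 x$)
$\frac{1}{-19 + 0 \cdot 148 H{\left(-4 \right)}} = \frac{1}{-19 + 0 \cdot 148 \left(5 - -12\right)} = \frac{1}{-19 + 0 \left(5 + 12\right)} = \frac{1}{-19 + 0 \cdot 17} = \frac{1}{-19 + 0} = \frac{1}{-19} = - \frac{1}{19}$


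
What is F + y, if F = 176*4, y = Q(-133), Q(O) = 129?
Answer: 833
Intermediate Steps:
y = 129
F = 704
F + y = 704 + 129 = 833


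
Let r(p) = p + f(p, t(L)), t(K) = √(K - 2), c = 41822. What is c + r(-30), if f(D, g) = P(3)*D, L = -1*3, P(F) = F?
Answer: 41702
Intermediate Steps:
L = -3
t(K) = √(-2 + K)
f(D, g) = 3*D
r(p) = 4*p (r(p) = p + 3*p = 4*p)
c + r(-30) = 41822 + 4*(-30) = 41822 - 120 = 41702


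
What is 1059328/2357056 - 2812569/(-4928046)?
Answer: 61717707031/60498335378 ≈ 1.0202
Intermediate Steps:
1059328/2357056 - 2812569/(-4928046) = 1059328*(1/2357056) - 2812569*(-1/4928046) = 16552/36829 + 937523/1642682 = 61717707031/60498335378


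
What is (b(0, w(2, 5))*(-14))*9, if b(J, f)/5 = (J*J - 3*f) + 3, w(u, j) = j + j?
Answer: 17010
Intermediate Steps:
w(u, j) = 2*j
b(J, f) = 15 - 15*f + 5*J² (b(J, f) = 5*((J*J - 3*f) + 3) = 5*((J² - 3*f) + 3) = 5*(3 + J² - 3*f) = 15 - 15*f + 5*J²)
(b(0, w(2, 5))*(-14))*9 = ((15 - 30*5 + 5*0²)*(-14))*9 = ((15 - 15*10 + 5*0)*(-14))*9 = ((15 - 150 + 0)*(-14))*9 = -135*(-14)*9 = 1890*9 = 17010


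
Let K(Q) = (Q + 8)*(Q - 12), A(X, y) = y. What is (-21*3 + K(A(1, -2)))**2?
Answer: 21609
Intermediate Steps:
K(Q) = (-12 + Q)*(8 + Q) (K(Q) = (8 + Q)*(-12 + Q) = (-12 + Q)*(8 + Q))
(-21*3 + K(A(1, -2)))**2 = (-21*3 + (-96 + (-2)**2 - 4*(-2)))**2 = (-63 + (-96 + 4 + 8))**2 = (-63 - 84)**2 = (-147)**2 = 21609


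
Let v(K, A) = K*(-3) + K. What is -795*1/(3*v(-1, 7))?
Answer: -265/2 ≈ -132.50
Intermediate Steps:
v(K, A) = -2*K (v(K, A) = -3*K + K = -2*K)
-795*1/(3*v(-1, 7)) = -795/(-2*(-1)*3) = -795/(2*3) = -795/6 = -795*1/6 = -265/2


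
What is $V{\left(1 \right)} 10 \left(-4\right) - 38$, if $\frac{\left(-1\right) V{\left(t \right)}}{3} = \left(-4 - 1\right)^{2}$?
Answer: $2962$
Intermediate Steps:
$V{\left(t \right)} = -75$ ($V{\left(t \right)} = - 3 \left(-4 - 1\right)^{2} = - 3 \left(-5\right)^{2} = \left(-3\right) 25 = -75$)
$V{\left(1 \right)} 10 \left(-4\right) - 38 = - 75 \cdot 10 \left(-4\right) - 38 = \left(-75\right) \left(-40\right) - 38 = 3000 - 38 = 2962$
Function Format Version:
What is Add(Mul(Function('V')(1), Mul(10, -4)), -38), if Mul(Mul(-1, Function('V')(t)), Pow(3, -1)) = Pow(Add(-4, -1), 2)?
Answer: 2962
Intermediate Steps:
Function('V')(t) = -75 (Function('V')(t) = Mul(-3, Pow(Add(-4, -1), 2)) = Mul(-3, Pow(-5, 2)) = Mul(-3, 25) = -75)
Add(Mul(Function('V')(1), Mul(10, -4)), -38) = Add(Mul(-75, Mul(10, -4)), -38) = Add(Mul(-75, -40), -38) = Add(3000, -38) = 2962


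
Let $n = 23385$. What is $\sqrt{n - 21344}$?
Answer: $\sqrt{2041} \approx 45.177$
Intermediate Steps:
$\sqrt{n - 21344} = \sqrt{23385 - 21344} = \sqrt{2041}$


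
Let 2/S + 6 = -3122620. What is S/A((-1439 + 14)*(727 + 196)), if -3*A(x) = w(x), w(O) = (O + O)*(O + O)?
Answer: 1/3601321080168727500 ≈ 2.7768e-19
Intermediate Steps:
S = -1/1561313 (S = 2/(-6 - 3122620) = 2/(-3122626) = 2*(-1/3122626) = -1/1561313 ≈ -6.4049e-7)
w(O) = 4*O² (w(O) = (2*O)*(2*O) = 4*O²)
A(x) = -4*x²/3
S/A((-1439 + 14)*(727 + 196)) = -(-3/(4*(-1439 + 14)²*(727 + 196)²))/1561313 = -1/(1561313*((-4*(-1425*923)²/3))) = -1/(1561313*((-4/3*(-1315275)²))) = -1/(1561313*((-4/3*1729948325625))) = -1/1561313/(-2306597767500) = -1/1561313*(-1/2306597767500) = 1/3601321080168727500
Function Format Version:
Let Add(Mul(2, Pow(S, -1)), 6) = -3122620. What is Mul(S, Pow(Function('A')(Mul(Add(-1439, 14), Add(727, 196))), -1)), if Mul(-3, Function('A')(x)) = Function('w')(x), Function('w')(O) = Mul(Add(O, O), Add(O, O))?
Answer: Rational(1, 3601321080168727500) ≈ 2.7768e-19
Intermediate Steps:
S = Rational(-1, 1561313) (S = Mul(2, Pow(Add(-6, -3122620), -1)) = Mul(2, Pow(-3122626, -1)) = Mul(2, Rational(-1, 3122626)) = Rational(-1, 1561313) ≈ -6.4049e-7)
Function('w')(O) = Mul(4, Pow(O, 2)) (Function('w')(O) = Mul(Mul(2, O), Mul(2, O)) = Mul(4, Pow(O, 2)))
Function('A')(x) = Mul(Rational(-4, 3), Pow(x, 2)) (Function('A')(x) = Mul(Rational(-1, 3), Mul(4, Pow(x, 2))) = Mul(Rational(-4, 3), Pow(x, 2)))
Mul(S, Pow(Function('A')(Mul(Add(-1439, 14), Add(727, 196))), -1)) = Mul(Rational(-1, 1561313), Pow(Mul(Rational(-4, 3), Pow(Mul(Add(-1439, 14), Add(727, 196)), 2)), -1)) = Mul(Rational(-1, 1561313), Pow(Mul(Rational(-4, 3), Pow(Mul(-1425, 923), 2)), -1)) = Mul(Rational(-1, 1561313), Pow(Mul(Rational(-4, 3), Pow(-1315275, 2)), -1)) = Mul(Rational(-1, 1561313), Pow(Mul(Rational(-4, 3), 1729948325625), -1)) = Mul(Rational(-1, 1561313), Pow(-2306597767500, -1)) = Mul(Rational(-1, 1561313), Rational(-1, 2306597767500)) = Rational(1, 3601321080168727500)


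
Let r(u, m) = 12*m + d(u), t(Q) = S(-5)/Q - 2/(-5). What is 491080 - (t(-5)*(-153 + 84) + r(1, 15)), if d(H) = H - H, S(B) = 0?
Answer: 2454638/5 ≈ 4.9093e+5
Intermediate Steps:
d(H) = 0
t(Q) = ⅖ (t(Q) = 0/Q - 2/(-5) = 0 - 2*(-⅕) = 0 + ⅖ = ⅖)
r(u, m) = 12*m (r(u, m) = 12*m + 0 = 12*m)
491080 - (t(-5)*(-153 + 84) + r(1, 15)) = 491080 - (2*(-153 + 84)/5 + 12*15) = 491080 - ((⅖)*(-69) + 180) = 491080 - (-138/5 + 180) = 491080 - 1*762/5 = 491080 - 762/5 = 2454638/5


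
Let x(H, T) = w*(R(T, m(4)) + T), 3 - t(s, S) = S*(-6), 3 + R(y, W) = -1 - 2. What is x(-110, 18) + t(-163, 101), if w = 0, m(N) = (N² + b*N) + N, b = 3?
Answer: 609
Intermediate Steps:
m(N) = N² + 4*N (m(N) = (N² + 3*N) + N = N² + 4*N)
R(y, W) = -6 (R(y, W) = -3 + (-1 - 2) = -3 - 3 = -6)
t(s, S) = 3 + 6*S (t(s, S) = 3 - S*(-6) = 3 - (-6)*S = 3 + 6*S)
x(H, T) = 0 (x(H, T) = 0*(-6 + T) = 0)
x(-110, 18) + t(-163, 101) = 0 + (3 + 6*101) = 0 + (3 + 606) = 0 + 609 = 609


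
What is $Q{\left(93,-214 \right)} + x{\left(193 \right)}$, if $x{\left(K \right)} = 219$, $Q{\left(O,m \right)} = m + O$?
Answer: $98$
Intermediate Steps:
$Q{\left(O,m \right)} = O + m$
$Q{\left(93,-214 \right)} + x{\left(193 \right)} = \left(93 - 214\right) + 219 = -121 + 219 = 98$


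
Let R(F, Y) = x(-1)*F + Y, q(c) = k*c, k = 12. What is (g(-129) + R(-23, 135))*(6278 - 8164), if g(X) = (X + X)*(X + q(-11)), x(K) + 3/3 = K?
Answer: -127340834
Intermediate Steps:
x(K) = -1 + K
q(c) = 12*c
R(F, Y) = Y - 2*F (R(F, Y) = (-1 - 1)*F + Y = -2*F + Y = Y - 2*F)
g(X) = 2*X*(-132 + X) (g(X) = (X + X)*(X + 12*(-11)) = (2*X)*(X - 132) = (2*X)*(-132 + X) = 2*X*(-132 + X))
(g(-129) + R(-23, 135))*(6278 - 8164) = (2*(-129)*(-132 - 129) + (135 - 2*(-23)))*(6278 - 8164) = (2*(-129)*(-261) + (135 + 46))*(-1886) = (67338 + 181)*(-1886) = 67519*(-1886) = -127340834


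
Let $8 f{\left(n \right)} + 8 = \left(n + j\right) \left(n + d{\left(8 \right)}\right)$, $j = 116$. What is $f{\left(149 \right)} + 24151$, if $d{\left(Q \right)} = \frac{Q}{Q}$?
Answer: $\frac{116475}{4} \approx 29119.0$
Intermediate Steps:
$d{\left(Q \right)} = 1$
$f{\left(n \right)} = -1 + \frac{\left(1 + n\right) \left(116 + n\right)}{8}$ ($f{\left(n \right)} = -1 + \frac{\left(n + 116\right) \left(n + 1\right)}{8} = -1 + \frac{\left(116 + n\right) \left(1 + n\right)}{8} = -1 + \frac{\left(1 + n\right) \left(116 + n\right)}{8}$)
$f{\left(149 \right)} + 24151 = \left(\frac{27}{2} + \frac{149^{2}}{8} + \frac{117}{8} \cdot 149\right) + 24151 = \left(\frac{27}{2} + \frac{1}{8} \cdot 22201 + \frac{17433}{8}\right) + 24151 = \left(\frac{27}{2} + \frac{22201}{8} + \frac{17433}{8}\right) + 24151 = \frac{19871}{4} + 24151 = \frac{116475}{4}$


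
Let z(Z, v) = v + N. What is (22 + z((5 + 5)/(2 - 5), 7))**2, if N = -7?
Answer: 484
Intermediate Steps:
z(Z, v) = -7 + v (z(Z, v) = v - 7 = -7 + v)
(22 + z((5 + 5)/(2 - 5), 7))**2 = (22 + (-7 + 7))**2 = (22 + 0)**2 = 22**2 = 484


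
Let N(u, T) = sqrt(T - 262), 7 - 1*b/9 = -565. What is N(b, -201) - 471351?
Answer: -471351 + I*sqrt(463) ≈ -4.7135e+5 + 21.517*I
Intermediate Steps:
b = 5148 (b = 63 - 9*(-565) = 63 + 5085 = 5148)
N(u, T) = sqrt(-262 + T)
N(b, -201) - 471351 = sqrt(-262 - 201) - 471351 = sqrt(-463) - 471351 = I*sqrt(463) - 471351 = -471351 + I*sqrt(463)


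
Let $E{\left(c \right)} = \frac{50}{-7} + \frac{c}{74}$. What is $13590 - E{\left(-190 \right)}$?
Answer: $\frac{3522325}{259} \approx 13600.0$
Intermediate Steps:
$E{\left(c \right)} = - \frac{50}{7} + \frac{c}{74}$ ($E{\left(c \right)} = 50 \left(- \frac{1}{7}\right) + c \frac{1}{74} = - \frac{50}{7} + \frac{c}{74}$)
$13590 - E{\left(-190 \right)} = 13590 - \left(- \frac{50}{7} + \frac{1}{74} \left(-190\right)\right) = 13590 - \left(- \frac{50}{7} - \frac{95}{37}\right) = 13590 - - \frac{2515}{259} = 13590 + \frac{2515}{259} = \frac{3522325}{259}$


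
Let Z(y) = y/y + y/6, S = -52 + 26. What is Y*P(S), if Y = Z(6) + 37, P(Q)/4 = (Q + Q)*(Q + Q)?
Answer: 421824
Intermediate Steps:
S = -26
Z(y) = 1 + y/6 (Z(y) = 1 + y*(⅙) = 1 + y/6)
P(Q) = 16*Q² (P(Q) = 4*((Q + Q)*(Q + Q)) = 4*((2*Q)*(2*Q)) = 4*(4*Q²) = 16*Q²)
Y = 39 (Y = (1 + (⅙)*6) + 37 = (1 + 1) + 37 = 2 + 37 = 39)
Y*P(S) = 39*(16*(-26)²) = 39*(16*676) = 39*10816 = 421824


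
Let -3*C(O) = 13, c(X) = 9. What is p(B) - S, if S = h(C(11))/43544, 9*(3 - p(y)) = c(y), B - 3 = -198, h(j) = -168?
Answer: 10907/5443 ≈ 2.0039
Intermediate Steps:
C(O) = -13/3 (C(O) = -1/3*13 = -13/3)
B = -195 (B = 3 - 198 = -195)
p(y) = 2 (p(y) = 3 - 1/9*9 = 3 - 1 = 2)
S = -21/5443 (S = -168/43544 = -168*1/43544 = -21/5443 ≈ -0.0038582)
p(B) - S = 2 - 1*(-21/5443) = 2 + 21/5443 = 10907/5443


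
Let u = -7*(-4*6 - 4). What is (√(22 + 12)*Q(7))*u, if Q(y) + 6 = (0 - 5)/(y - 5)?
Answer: -1666*√34 ≈ -9714.4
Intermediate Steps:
Q(y) = -6 - 5/(-5 + y) (Q(y) = -6 + (0 - 5)/(y - 5) = -6 - 5/(-5 + y))
u = 196 (u = -7*(-24 - 4) = -7*(-28) = 196)
(√(22 + 12)*Q(7))*u = (√(22 + 12)*((25 - 6*7)/(-5 + 7)))*196 = (√34*((25 - 42)/2))*196 = (√34*((½)*(-17)))*196 = (√34*(-17/2))*196 = -17*√34/2*196 = -1666*√34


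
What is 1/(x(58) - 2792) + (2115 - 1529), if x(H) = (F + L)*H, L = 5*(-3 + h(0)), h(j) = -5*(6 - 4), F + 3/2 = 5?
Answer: 3726373/6359 ≈ 586.00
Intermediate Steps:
F = 7/2 (F = -3/2 + 5 = 7/2 ≈ 3.5000)
h(j) = -10 (h(j) = -5*2 = -10)
L = -65 (L = 5*(-3 - 10) = 5*(-13) = -65)
x(H) = -123*H/2 (x(H) = (7/2 - 65)*H = -123*H/2)
1/(x(58) - 2792) + (2115 - 1529) = 1/(-123/2*58 - 2792) + (2115 - 1529) = 1/(-3567 - 2792) + 586 = 1/(-6359) + 586 = -1/6359 + 586 = 3726373/6359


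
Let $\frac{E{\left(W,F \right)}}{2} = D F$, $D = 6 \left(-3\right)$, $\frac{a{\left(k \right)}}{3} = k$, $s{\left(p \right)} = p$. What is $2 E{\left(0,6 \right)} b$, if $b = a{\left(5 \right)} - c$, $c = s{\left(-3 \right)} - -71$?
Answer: $22896$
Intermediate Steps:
$a{\left(k \right)} = 3 k$
$D = -18$
$c = 68$ ($c = -3 - -71 = -3 + 71 = 68$)
$E{\left(W,F \right)} = - 36 F$ ($E{\left(W,F \right)} = 2 \left(- 18 F\right) = - 36 F$)
$b = -53$ ($b = 3 \cdot 5 - 68 = 15 - 68 = -53$)
$2 E{\left(0,6 \right)} b = 2 \left(\left(-36\right) 6\right) \left(-53\right) = 2 \left(-216\right) \left(-53\right) = \left(-432\right) \left(-53\right) = 22896$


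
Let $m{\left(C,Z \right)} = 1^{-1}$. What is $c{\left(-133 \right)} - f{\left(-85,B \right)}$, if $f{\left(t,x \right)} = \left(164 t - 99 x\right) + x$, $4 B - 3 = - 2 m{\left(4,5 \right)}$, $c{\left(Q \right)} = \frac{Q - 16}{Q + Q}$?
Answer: $\frac{1857353}{133} \approx 13965.0$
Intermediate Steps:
$m{\left(C,Z \right)} = 1$
$c{\left(Q \right)} = \frac{-16 + Q}{2 Q}$
$B = \frac{1}{4}$ ($B = \frac{3}{4} + \frac{\left(-2\right) 1}{4} = \frac{3}{4} + \frac{1}{4} \left(-2\right) = \frac{3}{4} - \frac{1}{2} = \frac{1}{4} \approx 0.25$)
$f{\left(t,x \right)} = - 98 x + 164 t$ ($f{\left(t,x \right)} = \left(- 99 x + 164 t\right) + x = - 98 x + 164 t$)
$c{\left(-133 \right)} - f{\left(-85,B \right)} = \frac{-16 - 133}{2 \left(-133\right)} - \left(\left(-98\right) \frac{1}{4} + 164 \left(-85\right)\right) = \frac{1}{2} \left(- \frac{1}{133}\right) \left(-149\right) - \left(- \frac{49}{2} - 13940\right) = \frac{149}{266} - - \frac{27929}{2} = \frac{149}{266} + \frac{27929}{2} = \frac{1857353}{133}$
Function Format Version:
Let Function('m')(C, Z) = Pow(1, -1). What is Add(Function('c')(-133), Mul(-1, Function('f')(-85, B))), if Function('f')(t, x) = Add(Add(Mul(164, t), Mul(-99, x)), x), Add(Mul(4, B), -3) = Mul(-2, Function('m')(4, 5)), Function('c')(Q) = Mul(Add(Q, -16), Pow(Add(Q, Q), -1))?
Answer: Rational(1857353, 133) ≈ 13965.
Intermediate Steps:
Function('m')(C, Z) = 1
Function('c')(Q) = Mul(Rational(1, 2), Pow(Q, -1), Add(-16, Q)) (Function('c')(Q) = Mul(Add(-16, Q), Pow(Mul(2, Q), -1)) = Mul(Add(-16, Q), Mul(Rational(1, 2), Pow(Q, -1))) = Mul(Rational(1, 2), Pow(Q, -1), Add(-16, Q)))
B = Rational(1, 4) (B = Add(Rational(3, 4), Mul(Rational(1, 4), Mul(-2, 1))) = Add(Rational(3, 4), Mul(Rational(1, 4), -2)) = Add(Rational(3, 4), Rational(-1, 2)) = Rational(1, 4) ≈ 0.25000)
Function('f')(t, x) = Add(Mul(-98, x), Mul(164, t)) (Function('f')(t, x) = Add(Add(Mul(-99, x), Mul(164, t)), x) = Add(Mul(-98, x), Mul(164, t)))
Add(Function('c')(-133), Mul(-1, Function('f')(-85, B))) = Add(Mul(Rational(1, 2), Pow(-133, -1), Add(-16, -133)), Mul(-1, Add(Mul(-98, Rational(1, 4)), Mul(164, -85)))) = Add(Mul(Rational(1, 2), Rational(-1, 133), -149), Mul(-1, Add(Rational(-49, 2), -13940))) = Add(Rational(149, 266), Mul(-1, Rational(-27929, 2))) = Add(Rational(149, 266), Rational(27929, 2)) = Rational(1857353, 133)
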